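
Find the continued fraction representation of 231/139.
[1; 1, 1, 1, 22, 2]

Euclidean algorithm steps:
231 = 1 × 139 + 92
139 = 1 × 92 + 47
92 = 1 × 47 + 45
47 = 1 × 45 + 2
45 = 22 × 2 + 1
2 = 2 × 1 + 0
Continued fraction: [1; 1, 1, 1, 22, 2]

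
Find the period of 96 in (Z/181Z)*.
180

181 is prime, so ord(96) divides φ(181) = 180.
Divisors of 180: 1, 2, 3, 4, 5, 6, 9, 10, 12, 15, 18, 20, 30, 36, 45, 60, 90, 180.
Repeated squaring: 96^1 ≡ 96, 96^2 ≡ 166, 96^4 ≡ 44, 96^8 ≡ 126, 96^16 ≡ 129, 96^32 ≡ 170, 96^64 ≡ 121, 96^128 ≡ 161 (mod 181).
Test 96^d mod 181 for each divisor d in increasing order:
96^1 ≡ 96
96^2 ≡ 166
96^3 = 96^2·96^1 ≡ 8
96^4 ≡ 44
96^5 = 96^4·96^1 ≡ 61
96^6 = 96^4·96^2 ≡ 64
96^9 = 96^8·96^1 ≡ 150
96^10 = 96^8·96^2 ≡ 101
96^12 = 96^8·96^4 ≡ 114
96^15 = 96^8·96^4·96^2·96^1 ≡ 7
96^18 = 96^16·96^2 ≡ 56
96^20 = 96^16·96^4 ≡ 65
96^30 = 96^16·96^8·96^4·96^2 ≡ 49
96^36 = 96^32·96^4 ≡ 59
96^45 = 96^32·96^8·96^4·96^1 ≡ 162
96^60 = 96^32·96^16·96^8·96^4 ≡ 48
96^90 = 96^64·96^16·96^8·96^2 ≡ 180
96^180 = 96^128·96^32·96^16·96^4 ≡ 1  ← first divisor giving 1
The order is 180.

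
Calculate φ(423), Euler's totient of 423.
276

423 = 3^2 × 47
φ(n) = n × ∏(1 - 1/p) for each prime p dividing n
φ(423) = 423 × (1 - 1/3) × (1 - 1/47) = 276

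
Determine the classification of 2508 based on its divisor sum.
abundant

Proper divisors of 2508: sum = 1 + 2 + 3 + 4 + 6 + 11 + 12 + 19 + ... + 418 + 627 + 836 + 1254 (23 divisors) = 4212
Since 4212 > 2508, 2508 is abundant.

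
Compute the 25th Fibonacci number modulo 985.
165

Matrix identity: Q^n = [[F_(n+1), F_n], [F_n, F_(n-1)]] with Q = [[1,1],[1,0]].
n = 25 = 11001₂. Square-and-multiply, entries mod 985:
Q^1 = [[1,1],[1,0]]
Q^3 = (Q^1)²·Q = [[3,2],[2,1]]
Q^6 = (Q^3)² = [[13,8],[8,5]]
Q^12 = (Q^6)² = [[233,144],[144,89]]
Q^25 = (Q^12)²·Q = [[238,165],[165,73]]
F_25 mod 985 = Q^25[0][1] = 165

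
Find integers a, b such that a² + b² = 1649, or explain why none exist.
7² + 40² (a=7, b=40)

Factorization: 1649 = 17 × 97
By Fermat: n is sum of two squares iff every prime p ≡ 3 (mod 4) appears to even power.
All primes ≡ 3 (mod 4) appear to even power.
Search a = 0, 1, 2, … for 1649 - a² a perfect square: first hit at a = 7: 1649 - 49 = 1600 = 40².
1649 = 7² + 40² = 49 + 1600 ✓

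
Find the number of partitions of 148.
33549419497

p(n) counts ways to write n as a sum of positive integers (order ignored).
Euler's pentagonal recurrence: p(k) = p(k-1) + p(k-2) - p(k-5) - p(k-7) + p(k-12) + p(k-15) - ... (offsets j(3j∓1)/2, signs ++--, p(0)=1, p(<0)=0).
DP table for k = 0..147: p(0)=1, p(1)=1, p(2)=2, p(3)=3, p(4)=5, p(5)=7, p(6)=11, p(7)=15, p(8)=22, p(9)=30, p(10)=42, p(11)=56, p(12)=77, p(13)=101, p(14)=135, p(15)=176, p(16)=231, p(17)=297, p(18)=385, p(19)=490, p(20)=627, p(21)=792, p(22)=1002, p(23)=1255, p(24)=1575, p(25)=1958, p(26)=2436, p(27)=3010, p(28)=3718, p(29)=4565, p(30)=5604, p(31)=6842, p(32)=8349, p(33)=10143, p(34)=12310, p(35)=14883, p(36)=17977, p(37)=21637, p(38)=26015, p(39)=31185, p(40)=37338, p(41)=44583, p(42)=53174, p(43)=63261, p(44)=75175, p(45)=89134, p(46)=105558, p(47)=124754, p(48)=147273, p(49)=173525, p(50)=204226, p(51)=239943, p(52)=281589, p(53)=329931, p(54)=386155, p(55)=451276, p(56)=526823, p(57)=614154, p(58)=715220, p(59)=831820, p(60)=966467, p(61)=1121505, p(62)=1300156, p(63)=1505499, p(64)=1741630, p(65)=2012558, p(66)=2323520, p(67)=2679689, p(68)=3087735, p(69)=3554345, p(70)=4087968, p(71)=4697205, p(72)=5392783, p(73)=6185689, p(74)=7089500, p(75)=8118264, p(76)=9289091, p(77)=10619863, p(78)=12132164, p(79)=13848650, p(80)=15796476, p(81)=18004327, p(82)=20506255, p(83)=23338469, p(84)=26543660, p(85)=30167357, p(86)=34262962, p(87)=38887673, p(88)=44108109, p(89)=49995925, p(90)=56634173, p(91)=64112359, p(92)=72533807, p(93)=82010177, p(94)=92669720, p(95)=104651419, p(96)=118114304, p(97)=133230930, p(98)=150198136, p(99)=169229875, p(100)=190569292, p(101)=214481126, p(102)=241265379, p(103)=271248950, p(104)=304801365, p(105)=342325709, p(106)=384276336, p(107)=431149389, p(108)=483502844, p(109)=541946240, p(110)=607163746, p(111)=679903203, p(112)=761002156, p(113)=851376628, p(114)=952050665, p(115)=1064144451, p(116)=1188908248, p(117)=1327710076, p(118)=1482074143, p(119)=1653668665, p(120)=1844349560, p(121)=2056148051, p(122)=2291320912, p(123)=2552338241, p(124)=2841940500, p(125)=3163127352, p(126)=3519222692, p(127)=3913864295, p(128)=4351078600, p(129)=4835271870, p(130)=5371315400, p(131)=5964539504, p(132)=6620830889, p(133)=7346629512, p(134)=8149040695, p(135)=9035836076, p(136)=10015581680, p(137)=11097645016, p(138)=12292341831, p(139)=13610949895, p(140)=15065878135, p(141)=16670689208, p(142)=18440293320, p(143)=20390982757, p(144)=22540654445, p(145)=24908858009, p(146)=27517052599, p(147)=30388671978.
Final step: p(148) = p(147) + p(146) - p(143) - p(141) + p(136) + p(133) - p(126) - p(122) + p(113) + p(108) - p(97) - p(91) + p(78) + p(71) - p(56) - p(48) + p(31) + p(22) - p(3)
= 30388671978 + 27517052599 - 20390982757 - 16670689208 + 10015581680 + 7346629512 - 3519222692 - 2291320912 + 851376628 + 483502844 - 133230930 - 64112359 + 12132164 + 4697205 - 526823 - 147273 + 6842 + 1002 - 3
= 33549419497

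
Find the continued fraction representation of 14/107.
[0; 7, 1, 1, 1, 4]

Euclidean algorithm steps:
14 = 0 × 107 + 14
107 = 7 × 14 + 9
14 = 1 × 9 + 5
9 = 1 × 5 + 4
5 = 1 × 4 + 1
4 = 4 × 1 + 0
Continued fraction: [0; 7, 1, 1, 1, 4]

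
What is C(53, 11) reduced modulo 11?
4

Using Lucas' theorem:
Write n=53 and k=11 in base 11:
n in base 11: [4, 9]
k in base 11: [1, 0]
C(53,11) mod 11 = ∏ C(n_i, k_i) mod 11
Digit binomials (mod 11): C(4,1) = 4; C(9,0) = 1
Product: 4 × 1 = 4 ≡ 4 (mod 11)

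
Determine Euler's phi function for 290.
112

290 = 2 × 5 × 29
φ(n) = n × ∏(1 - 1/p) for each prime p dividing n
φ(290) = 290 × (1 - 1/2) × (1 - 1/5) × (1 - 1/29) = 112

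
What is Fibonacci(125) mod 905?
85

Matrix identity: Q^n = [[F_(n+1), F_n], [F_n, F_(n-1)]] with Q = [[1,1],[1,0]].
n = 125 = 1111101₂. Square-and-multiply, entries mod 905:
Q^1 = [[1,1],[1,0]]
Q^3 = (Q^1)²·Q = [[3,2],[2,1]]
Q^7 = (Q^3)²·Q = [[21,13],[13,8]]
Q^15 = (Q^7)²·Q = [[82,610],[610,377]]
Q^31 = (Q^15)²·Q = [[879,534],[534,345]]
Q^62 = (Q^31)² = [[757,206],[206,551]]
Q^125 = (Q^62)²·Q = [[748,85],[85,663]]
F_125 mod 905 = Q^125[0][1] = 85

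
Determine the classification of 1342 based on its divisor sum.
deficient

Proper divisors of 1342: sum = 1 + 2 + 11 + 22 + 61 + 122 + 671 = 890
Since 890 < 1342, 1342 is deficient.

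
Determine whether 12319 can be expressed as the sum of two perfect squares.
Not possible

Factorization: 12319 = 97 × 127
By Fermat: n is sum of two squares iff every prime p ≡ 3 (mod 4) appears to even power.
Prime(s) ≡ 3 (mod 4) with odd exponent: [(127, 1)]
Therefore 12319 cannot be expressed as a² + b².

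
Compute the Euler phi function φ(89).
88

89 = 89
φ(n) = n × ∏(1 - 1/p) for each prime p dividing n
φ(89) = 89 × (1 - 1/89) = 88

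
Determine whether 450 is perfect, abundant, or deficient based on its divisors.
abundant

Proper divisors of 450: sum = 1 + 2 + 3 + 5 + 6 + 9 + 10 + 15 + ... + 75 + 90 + 150 + 225 (17 divisors) = 759
Since 759 > 450, 450 is abundant.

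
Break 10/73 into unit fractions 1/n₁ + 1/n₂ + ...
1/8 + 1/84 + 1/12264

Greedy algorithm:
10/73: ceiling(73/10) = 8, use 1/8
7/584: ceiling(584/7) = 84, use 1/84
1/12264: ceiling(12264/1) = 12264, use 1/12264
Result: 10/73 = 1/8 + 1/84 + 1/12264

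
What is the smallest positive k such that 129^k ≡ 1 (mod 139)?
23

139 is prime, so ord(129) divides φ(139) = 138.
Divisors of 138: 1, 2, 3, 6, 23, 46, 69, 138.
Repeated squaring: 129^1 ≡ 129, 129^2 ≡ 100, 129^4 ≡ 131, 129^8 ≡ 64, 129^16 ≡ 65, 129^32 ≡ 55, 129^64 ≡ 106, 129^128 ≡ 116 (mod 139).
Test 129^d mod 139 for each divisor d in increasing order:
129^1 ≡ 129
129^2 ≡ 100
129^3 = 129^2·129^1 ≡ 112
129^6 = 129^4·129^2 ≡ 34
129^23 = 129^16·129^4·129^2·129^1 ≡ 1  ← first divisor giving 1
The order is 23.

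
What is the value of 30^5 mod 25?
0

Repeated squaring. Binary of 5 = 101.
30^1 ≡ 5 (mod 25); 30^2 ≡ 0 (mod 25); 30^4 ≡ 0 (mod 25)
30^5 = 30^1 × 30^4 ≡ 0 (mod 25)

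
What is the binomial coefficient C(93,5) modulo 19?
13

Using Lucas' theorem:
Write n=93 and k=5 in base 19:
n in base 19: [4, 17]
k in base 19: [0, 5]
C(93,5) mod 19 = ∏ C(n_i, k_i) mod 19
Digit binomials (mod 19): C(4,0) = 1; C(17,5) = 6188 ≡ 13
Product: 1 × 13 = 13 ≡ 13 (mod 19)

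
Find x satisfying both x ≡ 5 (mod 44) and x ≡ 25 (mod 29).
489

Using Chinese Remainder Theorem:
M = 44 × 29 = 1276
M1 = 29, M2 = 44
y1 = 29^(-1) mod 44 = 41
y2 = 44^(-1) mod 29 = 2
x = (5×29×41 + 25×44×2) mod 1276 = 489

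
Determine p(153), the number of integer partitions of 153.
54770336324

p(n) counts ways to write n as a sum of positive integers (order ignored).
Euler's pentagonal recurrence: p(k) = p(k-1) + p(k-2) - p(k-5) - p(k-7) + p(k-12) + p(k-15) - ... (offsets j(3j∓1)/2, signs ++--, p(0)=1, p(<0)=0).
DP table for k = 0..152: p(0)=1, p(1)=1, p(2)=2, p(3)=3, p(4)=5, p(5)=7, p(6)=11, p(7)=15, p(8)=22, p(9)=30, p(10)=42, p(11)=56, p(12)=77, p(13)=101, p(14)=135, p(15)=176, p(16)=231, p(17)=297, p(18)=385, p(19)=490, p(20)=627, p(21)=792, p(22)=1002, p(23)=1255, p(24)=1575, p(25)=1958, p(26)=2436, p(27)=3010, p(28)=3718, p(29)=4565, p(30)=5604, p(31)=6842, p(32)=8349, p(33)=10143, p(34)=12310, p(35)=14883, p(36)=17977, p(37)=21637, p(38)=26015, p(39)=31185, p(40)=37338, p(41)=44583, p(42)=53174, p(43)=63261, p(44)=75175, p(45)=89134, p(46)=105558, p(47)=124754, p(48)=147273, p(49)=173525, p(50)=204226, p(51)=239943, p(52)=281589, p(53)=329931, p(54)=386155, p(55)=451276, p(56)=526823, p(57)=614154, p(58)=715220, p(59)=831820, p(60)=966467, p(61)=1121505, p(62)=1300156, p(63)=1505499, p(64)=1741630, p(65)=2012558, p(66)=2323520, p(67)=2679689, p(68)=3087735, p(69)=3554345, p(70)=4087968, p(71)=4697205, p(72)=5392783, p(73)=6185689, p(74)=7089500, p(75)=8118264, p(76)=9289091, p(77)=10619863, p(78)=12132164, p(79)=13848650, p(80)=15796476, p(81)=18004327, p(82)=20506255, p(83)=23338469, p(84)=26543660, p(85)=30167357, p(86)=34262962, p(87)=38887673, p(88)=44108109, p(89)=49995925, p(90)=56634173, p(91)=64112359, p(92)=72533807, p(93)=82010177, p(94)=92669720, p(95)=104651419, p(96)=118114304, p(97)=133230930, p(98)=150198136, p(99)=169229875, p(100)=190569292, p(101)=214481126, p(102)=241265379, p(103)=271248950, p(104)=304801365, p(105)=342325709, p(106)=384276336, p(107)=431149389, p(108)=483502844, p(109)=541946240, p(110)=607163746, p(111)=679903203, p(112)=761002156, p(113)=851376628, p(114)=952050665, p(115)=1064144451, p(116)=1188908248, p(117)=1327710076, p(118)=1482074143, p(119)=1653668665, p(120)=1844349560, p(121)=2056148051, p(122)=2291320912, p(123)=2552338241, p(124)=2841940500, p(125)=3163127352, p(126)=3519222692, p(127)=3913864295, p(128)=4351078600, p(129)=4835271870, p(130)=5371315400, p(131)=5964539504, p(132)=6620830889, p(133)=7346629512, p(134)=8149040695, p(135)=9035836076, p(136)=10015581680, p(137)=11097645016, p(138)=12292341831, p(139)=13610949895, p(140)=15065878135, p(141)=16670689208, p(142)=18440293320, p(143)=20390982757, p(144)=22540654445, p(145)=24908858009, p(146)=27517052599, p(147)=30388671978, p(148)=33549419497, p(149)=37027355200, p(150)=40853235313, p(151)=45060624582, p(152)=49686288421.
Final step: p(153) = p(152) + p(151) - p(148) - p(146) + p(141) + p(138) - p(131) - p(127) + p(118) + p(113) - p(102) - p(96) + p(83) + p(76) - p(61) - p(53) + p(36) + p(27) - p(8)
= 49686288421 + 45060624582 - 33549419497 - 27517052599 + 16670689208 + 12292341831 - 5964539504 - 3913864295 + 1482074143 + 851376628 - 241265379 - 118114304 + 23338469 + 9289091 - 1121505 - 329931 + 17977 + 3010 - 22
= 54770336324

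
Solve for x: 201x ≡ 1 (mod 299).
180

gcd(201, 299) = 1, so the inverse exists.
Extended Euclidean algorithm on (299, 201):
299 = 1 × 201 + 98  ⟹  98 = (1)·299 + (-1)·201
201 = 2 × 98 + 5  ⟹  5 = (-2)·299 + (3)·201
98 = 19 × 5 + 3  ⟹  3 = (39)·299 + (-58)·201
5 = 1 × 3 + 2  ⟹  2 = (-41)·299 + (61)·201
3 = 1 × 2 + 1  ⟹  1 = (80)·299 + (-119)·201
So (-119)·201 ≡ 1 (mod 299), i.e. 201^(-1) ≡ -119 ≡ 180 (mod 299).
Check: 201 × 180 = 36180 ≡ 1 (mod 299)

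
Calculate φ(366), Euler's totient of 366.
120

366 = 2 × 3 × 61
φ(n) = n × ∏(1 - 1/p) for each prime p dividing n
φ(366) = 366 × (1 - 1/2) × (1 - 1/3) × (1 - 1/61) = 120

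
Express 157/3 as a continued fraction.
[52; 3]

Euclidean algorithm steps:
157 = 52 × 3 + 1
3 = 3 × 1 + 0
Continued fraction: [52; 3]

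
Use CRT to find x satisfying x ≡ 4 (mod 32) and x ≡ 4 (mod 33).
4

Using Chinese Remainder Theorem:
M = 32 × 33 = 1056
M1 = 33, M2 = 32
y1 = 33^(-1) mod 32 = 1
y2 = 32^(-1) mod 33 = 32
x = (4×33×1 + 4×32×32) mod 1056 = 4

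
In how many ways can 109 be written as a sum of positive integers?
541946240

p(n) counts ways to write n as a sum of positive integers (order ignored).
Euler's pentagonal recurrence: p(k) = p(k-1) + p(k-2) - p(k-5) - p(k-7) + p(k-12) + p(k-15) - ... (offsets j(3j∓1)/2, signs ++--, p(0)=1, p(<0)=0).
DP table for k = 0..108: p(0)=1, p(1)=1, p(2)=2, p(3)=3, p(4)=5, p(5)=7, p(6)=11, p(7)=15, p(8)=22, p(9)=30, p(10)=42, p(11)=56, p(12)=77, p(13)=101, p(14)=135, p(15)=176, p(16)=231, p(17)=297, p(18)=385, p(19)=490, p(20)=627, p(21)=792, p(22)=1002, p(23)=1255, p(24)=1575, p(25)=1958, p(26)=2436, p(27)=3010, p(28)=3718, p(29)=4565, p(30)=5604, p(31)=6842, p(32)=8349, p(33)=10143, p(34)=12310, p(35)=14883, p(36)=17977, p(37)=21637, p(38)=26015, p(39)=31185, p(40)=37338, p(41)=44583, p(42)=53174, p(43)=63261, p(44)=75175, p(45)=89134, p(46)=105558, p(47)=124754, p(48)=147273, p(49)=173525, p(50)=204226, p(51)=239943, p(52)=281589, p(53)=329931, p(54)=386155, p(55)=451276, p(56)=526823, p(57)=614154, p(58)=715220, p(59)=831820, p(60)=966467, p(61)=1121505, p(62)=1300156, p(63)=1505499, p(64)=1741630, p(65)=2012558, p(66)=2323520, p(67)=2679689, p(68)=3087735, p(69)=3554345, p(70)=4087968, p(71)=4697205, p(72)=5392783, p(73)=6185689, p(74)=7089500, p(75)=8118264, p(76)=9289091, p(77)=10619863, p(78)=12132164, p(79)=13848650, p(80)=15796476, p(81)=18004327, p(82)=20506255, p(83)=23338469, p(84)=26543660, p(85)=30167357, p(86)=34262962, p(87)=38887673, p(88)=44108109, p(89)=49995925, p(90)=56634173, p(91)=64112359, p(92)=72533807, p(93)=82010177, p(94)=92669720, p(95)=104651419, p(96)=118114304, p(97)=133230930, p(98)=150198136, p(99)=169229875, p(100)=190569292, p(101)=214481126, p(102)=241265379, p(103)=271248950, p(104)=304801365, p(105)=342325709, p(106)=384276336, p(107)=431149389, p(108)=483502844.
Final step: p(109) = p(108) + p(107) - p(104) - p(102) + p(97) + p(94) - p(87) - p(83) + p(74) + p(69) - p(58) - p(52) + p(39) + p(32) - p(17) - p(9)
= 483502844 + 431149389 - 304801365 - 241265379 + 133230930 + 92669720 - 38887673 - 23338469 + 7089500 + 3554345 - 715220 - 281589 + 31185 + 8349 - 297 - 30
= 541946240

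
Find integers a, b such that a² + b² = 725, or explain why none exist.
7² + 26² (a=7, b=26)

Factorization: 725 = 5^2 × 29
By Fermat: n is sum of two squares iff every prime p ≡ 3 (mod 4) appears to even power.
All primes ≡ 3 (mod 4) appear to even power.
Search a = 0, 1, 2, … for 725 - a² a perfect square: first hit at a = 7: 725 - 49 = 676 = 26².
725 = 7² + 26² = 49 + 676 ✓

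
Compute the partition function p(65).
2012558

p(n) counts ways to write n as a sum of positive integers (order ignored).
Euler's pentagonal recurrence: p(k) = p(k-1) + p(k-2) - p(k-5) - p(k-7) + p(k-12) + p(k-15) - ... (offsets j(3j∓1)/2, signs ++--, p(0)=1, p(<0)=0).
DP table for k = 0..64: p(0)=1, p(1)=1, p(2)=2, p(3)=3, p(4)=5, p(5)=7, p(6)=11, p(7)=15, p(8)=22, p(9)=30, p(10)=42, p(11)=56, p(12)=77, p(13)=101, p(14)=135, p(15)=176, p(16)=231, p(17)=297, p(18)=385, p(19)=490, p(20)=627, p(21)=792, p(22)=1002, p(23)=1255, p(24)=1575, p(25)=1958, p(26)=2436, p(27)=3010, p(28)=3718, p(29)=4565, p(30)=5604, p(31)=6842, p(32)=8349, p(33)=10143, p(34)=12310, p(35)=14883, p(36)=17977, p(37)=21637, p(38)=26015, p(39)=31185, p(40)=37338, p(41)=44583, p(42)=53174, p(43)=63261, p(44)=75175, p(45)=89134, p(46)=105558, p(47)=124754, p(48)=147273, p(49)=173525, p(50)=204226, p(51)=239943, p(52)=281589, p(53)=329931, p(54)=386155, p(55)=451276, p(56)=526823, p(57)=614154, p(58)=715220, p(59)=831820, p(60)=966467, p(61)=1121505, p(62)=1300156, p(63)=1505499, p(64)=1741630.
Final step: p(65) = p(64) + p(63) - p(60) - p(58) + p(53) + p(50) - p(43) - p(39) + p(30) + p(25) - p(14) - p(8)
= 1741630 + 1505499 - 966467 - 715220 + 329931 + 204226 - 63261 - 31185 + 5604 + 1958 - 135 - 22
= 2012558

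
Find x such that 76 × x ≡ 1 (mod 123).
34

gcd(76, 123) = 1, so the inverse exists.
Extended Euclidean algorithm on (123, 76):
123 = 1 × 76 + 47  ⟹  47 = (1)·123 + (-1)·76
76 = 1 × 47 + 29  ⟹  29 = (-1)·123 + (2)·76
47 = 1 × 29 + 18  ⟹  18 = (2)·123 + (-3)·76
29 = 1 × 18 + 11  ⟹  11 = (-3)·123 + (5)·76
18 = 1 × 11 + 7  ⟹  7 = (5)·123 + (-8)·76
11 = 1 × 7 + 4  ⟹  4 = (-8)·123 + (13)·76
7 = 1 × 4 + 3  ⟹  3 = (13)·123 + (-21)·76
4 = 1 × 3 + 1  ⟹  1 = (-21)·123 + (34)·76
So (34)·76 ≡ 1 (mod 123), i.e. 76^(-1) ≡ 34 (mod 123).
Check: 76 × 34 = 2584 ≡ 1 (mod 123)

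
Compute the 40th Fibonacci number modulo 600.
555

Matrix identity: Q^n = [[F_(n+1), F_n], [F_n, F_(n-1)]] with Q = [[1,1],[1,0]].
n = 40 = 101000₂. Square-and-multiply, entries mod 600:
Q^1 = [[1,1],[1,0]]
Q^2 = (Q^1)² = [[2,1],[1,1]]
Q^5 = (Q^2)²·Q = [[8,5],[5,3]]
Q^10 = (Q^5)² = [[89,55],[55,34]]
Q^20 = (Q^10)² = [[146,165],[165,581]]
Q^40 = (Q^20)² = [[541,555],[555,586]]
F_40 mod 600 = Q^40[0][1] = 555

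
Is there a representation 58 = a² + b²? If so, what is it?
3² + 7² (a=3, b=7)

Factorization: 58 = 2 × 29
By Fermat: n is sum of two squares iff every prime p ≡ 3 (mod 4) appears to even power.
All primes ≡ 3 (mod 4) appear to even power.
Search a = 0, 1, 2, … for 58 - a² a perfect square: first hit at a = 3: 58 - 9 = 49 = 7².
58 = 3² + 7² = 9 + 49 ✓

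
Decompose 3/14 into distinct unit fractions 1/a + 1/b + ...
1/5 + 1/70

Greedy algorithm:
3/14: ceiling(14/3) = 5, use 1/5
1/70: ceiling(70/1) = 70, use 1/70
Result: 3/14 = 1/5 + 1/70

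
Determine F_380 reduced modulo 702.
285

Matrix identity: Q^n = [[F_(n+1), F_n], [F_n, F_(n-1)]] with Q = [[1,1],[1,0]].
n = 380 = 101111100₂. Square-and-multiply, entries mod 702:
Q^1 = [[1,1],[1,0]]
Q^2 = (Q^1)² = [[2,1],[1,1]]
Q^5 = (Q^2)²·Q = [[8,5],[5,3]]
Q^11 = (Q^5)²·Q = [[144,89],[89,55]]
Q^23 = (Q^11)²·Q = [[36,577],[577,161]]
Q^47 = (Q^23)²·Q = [[18,73],[73,647]]
Q^95 = (Q^47)²·Q = [[144,37],[37,107]]
Q^190 = (Q^95)² = [[343,161],[161,182]]
Q^380 = (Q^190)² = [[362,285],[285,77]]
F_380 mod 702 = Q^380[0][1] = 285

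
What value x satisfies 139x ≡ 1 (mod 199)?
63

gcd(139, 199) = 1, so the inverse exists.
Extended Euclidean algorithm on (199, 139):
199 = 1 × 139 + 60  ⟹  60 = (1)·199 + (-1)·139
139 = 2 × 60 + 19  ⟹  19 = (-2)·199 + (3)·139
60 = 3 × 19 + 3  ⟹  3 = (7)·199 + (-10)·139
19 = 6 × 3 + 1  ⟹  1 = (-44)·199 + (63)·139
So (63)·139 ≡ 1 (mod 199), i.e. 139^(-1) ≡ 63 (mod 199).
Check: 139 × 63 = 8757 ≡ 1 (mod 199)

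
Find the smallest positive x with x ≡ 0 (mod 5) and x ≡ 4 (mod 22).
70

Using Chinese Remainder Theorem:
M = 5 × 22 = 110
M1 = 22, M2 = 5
y1 = 22^(-1) mod 5 = 3
y2 = 5^(-1) mod 22 = 9
x = (0×22×3 + 4×5×9) mod 110 = 70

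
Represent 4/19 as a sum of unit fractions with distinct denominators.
1/5 + 1/95

Greedy algorithm:
4/19: ceiling(19/4) = 5, use 1/5
1/95: ceiling(95/1) = 95, use 1/95
Result: 4/19 = 1/5 + 1/95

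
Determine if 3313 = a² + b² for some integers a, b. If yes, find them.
8² + 57² (a=8, b=57)

Factorization: 3313 = 3313
By Fermat: n is sum of two squares iff every prime p ≡ 3 (mod 4) appears to even power.
All primes ≡ 3 (mod 4) appear to even power.
Search a = 0, 1, 2, … for 3313 - a² a perfect square: first hit at a = 8: 3313 - 64 = 3249 = 57².
3313 = 8² + 57² = 64 + 3249 ✓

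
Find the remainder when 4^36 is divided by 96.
64

Repeated squaring. Binary of 36 = 100100.
4^1 ≡ 4 (mod 96); 4^2 ≡ 16 (mod 96); 4^4 ≡ 64 (mod 96); 4^8 ≡ 64 (mod 96); 4^16 ≡ 64 (mod 96); 4^32 ≡ 64 (mod 96)
4^36 = 4^4 × 4^32 ≡ 64 (mod 96)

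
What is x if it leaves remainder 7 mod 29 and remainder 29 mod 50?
529

Using Chinese Remainder Theorem:
M = 29 × 50 = 1450
M1 = 50, M2 = 29
y1 = 50^(-1) mod 29 = 18
y2 = 29^(-1) mod 50 = 19
x = (7×50×18 + 29×29×19) mod 1450 = 529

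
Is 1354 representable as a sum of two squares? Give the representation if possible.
25² + 27² (a=25, b=27)

Factorization: 1354 = 2 × 677
By Fermat: n is sum of two squares iff every prime p ≡ 3 (mod 4) appears to even power.
All primes ≡ 3 (mod 4) appear to even power.
Search a = 0, 1, 2, … for 1354 - a² a perfect square: first hit at a = 25: 1354 - 625 = 729 = 27².
1354 = 25² + 27² = 625 + 729 ✓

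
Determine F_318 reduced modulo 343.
209

Matrix identity: Q^n = [[F_(n+1), F_n], [F_n, F_(n-1)]] with Q = [[1,1],[1,0]].
n = 318 = 100111110₂. Square-and-multiply, entries mod 343:
Q^1 = [[1,1],[1,0]]
Q^2 = (Q^1)² = [[2,1],[1,1]]
Q^4 = (Q^2)² = [[5,3],[3,2]]
Q^9 = (Q^4)²·Q = [[55,34],[34,21]]
Q^19 = (Q^9)²·Q = [[248,65],[65,183]]
Q^39 = (Q^19)²·Q = [[105,216],[216,232]]
Q^79 = (Q^39)²·Q = [[133,57],[57,76]]
Q^159 = (Q^79)²·Q = [[266,15],[15,251]]
Q^318 = (Q^159)² = [[323,209],[209,114]]
F_318 mod 343 = Q^318[0][1] = 209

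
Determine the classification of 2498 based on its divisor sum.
deficient

Proper divisors of 2498: sum = 1 + 2 + 1249 = 1252
Since 1252 < 2498, 2498 is deficient.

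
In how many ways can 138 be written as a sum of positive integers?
12292341831

p(n) counts ways to write n as a sum of positive integers (order ignored).
Euler's pentagonal recurrence: p(k) = p(k-1) + p(k-2) - p(k-5) - p(k-7) + p(k-12) + p(k-15) - ... (offsets j(3j∓1)/2, signs ++--, p(0)=1, p(<0)=0).
DP table for k = 0..137: p(0)=1, p(1)=1, p(2)=2, p(3)=3, p(4)=5, p(5)=7, p(6)=11, p(7)=15, p(8)=22, p(9)=30, p(10)=42, p(11)=56, p(12)=77, p(13)=101, p(14)=135, p(15)=176, p(16)=231, p(17)=297, p(18)=385, p(19)=490, p(20)=627, p(21)=792, p(22)=1002, p(23)=1255, p(24)=1575, p(25)=1958, p(26)=2436, p(27)=3010, p(28)=3718, p(29)=4565, p(30)=5604, p(31)=6842, p(32)=8349, p(33)=10143, p(34)=12310, p(35)=14883, p(36)=17977, p(37)=21637, p(38)=26015, p(39)=31185, p(40)=37338, p(41)=44583, p(42)=53174, p(43)=63261, p(44)=75175, p(45)=89134, p(46)=105558, p(47)=124754, p(48)=147273, p(49)=173525, p(50)=204226, p(51)=239943, p(52)=281589, p(53)=329931, p(54)=386155, p(55)=451276, p(56)=526823, p(57)=614154, p(58)=715220, p(59)=831820, p(60)=966467, p(61)=1121505, p(62)=1300156, p(63)=1505499, p(64)=1741630, p(65)=2012558, p(66)=2323520, p(67)=2679689, p(68)=3087735, p(69)=3554345, p(70)=4087968, p(71)=4697205, p(72)=5392783, p(73)=6185689, p(74)=7089500, p(75)=8118264, p(76)=9289091, p(77)=10619863, p(78)=12132164, p(79)=13848650, p(80)=15796476, p(81)=18004327, p(82)=20506255, p(83)=23338469, p(84)=26543660, p(85)=30167357, p(86)=34262962, p(87)=38887673, p(88)=44108109, p(89)=49995925, p(90)=56634173, p(91)=64112359, p(92)=72533807, p(93)=82010177, p(94)=92669720, p(95)=104651419, p(96)=118114304, p(97)=133230930, p(98)=150198136, p(99)=169229875, p(100)=190569292, p(101)=214481126, p(102)=241265379, p(103)=271248950, p(104)=304801365, p(105)=342325709, p(106)=384276336, p(107)=431149389, p(108)=483502844, p(109)=541946240, p(110)=607163746, p(111)=679903203, p(112)=761002156, p(113)=851376628, p(114)=952050665, p(115)=1064144451, p(116)=1188908248, p(117)=1327710076, p(118)=1482074143, p(119)=1653668665, p(120)=1844349560, p(121)=2056148051, p(122)=2291320912, p(123)=2552338241, p(124)=2841940500, p(125)=3163127352, p(126)=3519222692, p(127)=3913864295, p(128)=4351078600, p(129)=4835271870, p(130)=5371315400, p(131)=5964539504, p(132)=6620830889, p(133)=7346629512, p(134)=8149040695, p(135)=9035836076, p(136)=10015581680, p(137)=11097645016.
Final step: p(138) = p(137) + p(136) - p(133) - p(131) + p(126) + p(123) - p(116) - p(112) + p(103) + p(98) - p(87) - p(81) + p(68) + p(61) - p(46) - p(38) + p(21) + p(12)
= 11097645016 + 10015581680 - 7346629512 - 5964539504 + 3519222692 + 2552338241 - 1188908248 - 761002156 + 271248950 + 150198136 - 38887673 - 18004327 + 3087735 + 1121505 - 105558 - 26015 + 792 + 77
= 12292341831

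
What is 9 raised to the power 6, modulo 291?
75

Repeated squaring. Binary of 6 = 110.
9^1 ≡ 9 (mod 291); 9^2 ≡ 81 (mod 291); 9^4 ≡ 159 (mod 291)
9^6 = 9^2 × 9^4 ≡ 75 (mod 291)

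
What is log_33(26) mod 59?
30

Baby-step giant-step with step n = ⌈√59⌉ = 8.
Baby steps 33^j mod 59 (j:value) for j=0..7: 0:1, 1:33, 2:27, 3:6, 4:21, 5:44, 6:36, 7:8.
Giant-step multiplier: 33^(-8) ≡ 33^(58-8) = 33^50 ≡ 19 (mod 59).
Giant steps γ_i = 26·19^i mod 59: γ_0=26, γ_1=22, γ_2=5, γ_3=36 (in table at j=6).
x = i·n + j = 3·8 + 6 = 30.
Check: 33^30 ≡ 26 (mod 59).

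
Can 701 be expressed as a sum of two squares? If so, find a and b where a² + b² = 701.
5² + 26² (a=5, b=26)

Factorization: 701 = 701
By Fermat: n is sum of two squares iff every prime p ≡ 3 (mod 4) appears to even power.
All primes ≡ 3 (mod 4) appear to even power.
Search a = 0, 1, 2, … for 701 - a² a perfect square: first hit at a = 5: 701 - 25 = 676 = 26².
701 = 5² + 26² = 25 + 676 ✓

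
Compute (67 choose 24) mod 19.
15

Using Lucas' theorem:
Write n=67 and k=24 in base 19:
n in base 19: [3, 10]
k in base 19: [1, 5]
C(67,24) mod 19 = ∏ C(n_i, k_i) mod 19
Digit binomials (mod 19): C(3,1) = 3; C(10,5) = 252 ≡ 5
Product: 3 × 5 = 15 ≡ 15 (mod 19)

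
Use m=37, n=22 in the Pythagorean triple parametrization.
(885, 1628, 1853)

Euclid's formula: a = m² - n², b = 2mn, c = m² + n²
m = 37, n = 22
a = 37² - 22² = 1369 - 484 = 885
b = 2 × 37 × 22 = 1628
c = 37² + 22² = 1369 + 484 = 1853
Verification: 885² + 1628² = 783225 + 2650384 = 3433609 = 1853² ✓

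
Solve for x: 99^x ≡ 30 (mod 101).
94

Baby-step giant-step with step n = ⌈√101⌉ = 11.
Baby steps 99^j mod 101 (j:value) for j=0..10: 0:1, 1:99, 2:4, 3:93, 4:16, 5:69, 6:64, 7:74, 8:54, 9:94, 10:14.
Giant-step multiplier: 99^(-11) ≡ 99^(100-11) = 99^89 ≡ 18 (mod 101).
Giant steps γ_i = 30·18^i mod 101: γ_0=30, γ_1=35, γ_2=24, γ_3=28, γ_4=100, γ_5=83, γ_6=80, γ_7=26, γ_8=64 (in table at j=6).
x = i·n + j = 8·11 + 6 = 94.
Check: 99^94 ≡ 30 (mod 101).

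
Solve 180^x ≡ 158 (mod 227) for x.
103

Baby-step giant-step with step n = ⌈√227⌉ = 16.
Baby steps 180^j mod 227 (j:value) for j=0..15: 0:1, 1:180, 2:166, 3:143, 4:89, 5:130, 6:19, 7:15, 8:203, 9:220, 10:102, 11:200, 12:134, 13:58, 14:225, 15:94.
Giant-step multiplier: 180^(-16) ≡ 180^(226-16) = 180^210 ≡ 147 (mod 227).
Giant steps γ_i = 158·147^i mod 227: γ_0=158, γ_1=72, γ_2=142, γ_3=217, γ_4=119, γ_5=14, γ_6=15 (in table at j=7).
x = i·n + j = 6·16 + 7 = 103.
Check: 180^103 ≡ 158 (mod 227).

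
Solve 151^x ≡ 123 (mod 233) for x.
70

Baby-step giant-step with step n = ⌈√233⌉ = 16.
Baby steps 151^j mod 233 (j:value) for j=0..15: 0:1, 1:151, 2:200, 3:143, 4:157, 5:174, 6:178, 7:83, 8:184, 9:57, 10:219, 11:216, 12:229, 13:95, 14:132, 15:127.
Giant-step multiplier: 151^(-16) ≡ 151^(232-16) = 151^216 ≡ 128 (mod 233).
Giant steps γ_i = 123·128^i mod 233: γ_0=123, γ_1=133, γ_2=15, γ_3=56, γ_4=178 (in table at j=6).
x = i·n + j = 4·16 + 6 = 70.
Check: 151^70 ≡ 123 (mod 233).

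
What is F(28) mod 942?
357

Matrix identity: Q^n = [[F_(n+1), F_n], [F_n, F_(n-1)]] with Q = [[1,1],[1,0]].
n = 28 = 11100₂. Square-and-multiply, entries mod 942:
Q^1 = [[1,1],[1,0]]
Q^3 = (Q^1)²·Q = [[3,2],[2,1]]
Q^7 = (Q^3)²·Q = [[21,13],[13,8]]
Q^14 = (Q^7)² = [[610,377],[377,233]]
Q^28 = (Q^14)² = [[839,357],[357,482]]
F_28 mod 942 = Q^28[0][1] = 357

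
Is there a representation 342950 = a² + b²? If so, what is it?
Not possible

Factorization: 342950 = 2 × 5^2 × 19^3
By Fermat: n is sum of two squares iff every prime p ≡ 3 (mod 4) appears to even power.
Prime(s) ≡ 3 (mod 4) with odd exponent: [(19, 3)]
Therefore 342950 cannot be expressed as a² + b².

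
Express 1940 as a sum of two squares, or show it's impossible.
2² + 44² (a=2, b=44)

Factorization: 1940 = 2^2 × 5 × 97
By Fermat: n is sum of two squares iff every prime p ≡ 3 (mod 4) appears to even power.
All primes ≡ 3 (mod 4) appear to even power.
Search a = 0, 1, 2, … for 1940 - a² a perfect square: first hit at a = 2: 1940 - 4 = 1936 = 44².
1940 = 2² + 44² = 4 + 1936 ✓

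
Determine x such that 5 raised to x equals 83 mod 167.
43

Baby-step giant-step with step n = ⌈√167⌉ = 13.
Baby steps 5^j mod 167 (j:value) for j=0..12: 0:1, 1:5, 2:25, 3:125, 4:124, 5:119, 6:94, 7:136, 8:12, 9:60, 10:133, 11:164, 12:152.
Giant-step multiplier: 5^(-13) ≡ 5^(166-13) = 5^153 ≡ 118 (mod 167).
Giant steps γ_i = 83·118^i mod 167: γ_0=83, γ_1=108, γ_2=52, γ_3=124 (in table at j=4).
x = i·n + j = 3·13 + 4 = 43.
Check: 5^43 ≡ 83 (mod 167).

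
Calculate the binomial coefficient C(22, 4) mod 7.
0

Using Lucas' theorem:
Write n=22 and k=4 in base 7:
n in base 7: [3, 1]
k in base 7: [0, 4]
C(22,4) mod 7 = ∏ C(n_i, k_i) mod 7
Digit binomials (mod 7): C(3,0) = 1; C(1,4) = 0 (k_i > n_i)
Product: 1 × 0 = 0 ≡ 0 (mod 7)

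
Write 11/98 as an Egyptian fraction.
1/9 + 1/882

Greedy algorithm:
11/98: ceiling(98/11) = 9, use 1/9
1/882: ceiling(882/1) = 882, use 1/882
Result: 11/98 = 1/9 + 1/882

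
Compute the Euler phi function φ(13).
12

13 = 13
φ(n) = n × ∏(1 - 1/p) for each prime p dividing n
φ(13) = 13 × (1 - 1/13) = 12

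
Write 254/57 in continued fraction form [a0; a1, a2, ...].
[4; 2, 5, 5]

Euclidean algorithm steps:
254 = 4 × 57 + 26
57 = 2 × 26 + 5
26 = 5 × 5 + 1
5 = 5 × 1 + 0
Continued fraction: [4; 2, 5, 5]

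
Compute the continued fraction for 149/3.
[49; 1, 2]

Euclidean algorithm steps:
149 = 49 × 3 + 2
3 = 1 × 2 + 1
2 = 2 × 1 + 0
Continued fraction: [49; 1, 2]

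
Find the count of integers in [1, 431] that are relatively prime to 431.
430

431 = 431
φ(n) = n × ∏(1 - 1/p) for each prime p dividing n
φ(431) = 431 × (1 - 1/431) = 430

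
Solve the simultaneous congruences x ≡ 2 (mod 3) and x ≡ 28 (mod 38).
104

Using Chinese Remainder Theorem:
M = 3 × 38 = 114
M1 = 38, M2 = 3
y1 = 38^(-1) mod 3 = 2
y2 = 3^(-1) mod 38 = 13
x = (2×38×2 + 28×3×13) mod 114 = 104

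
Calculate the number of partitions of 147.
30388671978

p(n) counts ways to write n as a sum of positive integers (order ignored).
Euler's pentagonal recurrence: p(k) = p(k-1) + p(k-2) - p(k-5) - p(k-7) + p(k-12) + p(k-15) - ... (offsets j(3j∓1)/2, signs ++--, p(0)=1, p(<0)=0).
DP table for k = 0..146: p(0)=1, p(1)=1, p(2)=2, p(3)=3, p(4)=5, p(5)=7, p(6)=11, p(7)=15, p(8)=22, p(9)=30, p(10)=42, p(11)=56, p(12)=77, p(13)=101, p(14)=135, p(15)=176, p(16)=231, p(17)=297, p(18)=385, p(19)=490, p(20)=627, p(21)=792, p(22)=1002, p(23)=1255, p(24)=1575, p(25)=1958, p(26)=2436, p(27)=3010, p(28)=3718, p(29)=4565, p(30)=5604, p(31)=6842, p(32)=8349, p(33)=10143, p(34)=12310, p(35)=14883, p(36)=17977, p(37)=21637, p(38)=26015, p(39)=31185, p(40)=37338, p(41)=44583, p(42)=53174, p(43)=63261, p(44)=75175, p(45)=89134, p(46)=105558, p(47)=124754, p(48)=147273, p(49)=173525, p(50)=204226, p(51)=239943, p(52)=281589, p(53)=329931, p(54)=386155, p(55)=451276, p(56)=526823, p(57)=614154, p(58)=715220, p(59)=831820, p(60)=966467, p(61)=1121505, p(62)=1300156, p(63)=1505499, p(64)=1741630, p(65)=2012558, p(66)=2323520, p(67)=2679689, p(68)=3087735, p(69)=3554345, p(70)=4087968, p(71)=4697205, p(72)=5392783, p(73)=6185689, p(74)=7089500, p(75)=8118264, p(76)=9289091, p(77)=10619863, p(78)=12132164, p(79)=13848650, p(80)=15796476, p(81)=18004327, p(82)=20506255, p(83)=23338469, p(84)=26543660, p(85)=30167357, p(86)=34262962, p(87)=38887673, p(88)=44108109, p(89)=49995925, p(90)=56634173, p(91)=64112359, p(92)=72533807, p(93)=82010177, p(94)=92669720, p(95)=104651419, p(96)=118114304, p(97)=133230930, p(98)=150198136, p(99)=169229875, p(100)=190569292, p(101)=214481126, p(102)=241265379, p(103)=271248950, p(104)=304801365, p(105)=342325709, p(106)=384276336, p(107)=431149389, p(108)=483502844, p(109)=541946240, p(110)=607163746, p(111)=679903203, p(112)=761002156, p(113)=851376628, p(114)=952050665, p(115)=1064144451, p(116)=1188908248, p(117)=1327710076, p(118)=1482074143, p(119)=1653668665, p(120)=1844349560, p(121)=2056148051, p(122)=2291320912, p(123)=2552338241, p(124)=2841940500, p(125)=3163127352, p(126)=3519222692, p(127)=3913864295, p(128)=4351078600, p(129)=4835271870, p(130)=5371315400, p(131)=5964539504, p(132)=6620830889, p(133)=7346629512, p(134)=8149040695, p(135)=9035836076, p(136)=10015581680, p(137)=11097645016, p(138)=12292341831, p(139)=13610949895, p(140)=15065878135, p(141)=16670689208, p(142)=18440293320, p(143)=20390982757, p(144)=22540654445, p(145)=24908858009, p(146)=27517052599.
Final step: p(147) = p(146) + p(145) - p(142) - p(140) + p(135) + p(132) - p(125) - p(121) + p(112) + p(107) - p(96) - p(90) + p(77) + p(70) - p(55) - p(47) + p(30) + p(21) - p(2)
= 27517052599 + 24908858009 - 18440293320 - 15065878135 + 9035836076 + 6620830889 - 3163127352 - 2056148051 + 761002156 + 431149389 - 118114304 - 56634173 + 10619863 + 4087968 - 451276 - 124754 + 5604 + 792 - 2
= 30388671978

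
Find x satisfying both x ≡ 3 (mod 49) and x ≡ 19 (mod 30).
199

Using Chinese Remainder Theorem:
M = 49 × 30 = 1470
M1 = 30, M2 = 49
y1 = 30^(-1) mod 49 = 18
y2 = 49^(-1) mod 30 = 19
x = (3×30×18 + 19×49×19) mod 1470 = 199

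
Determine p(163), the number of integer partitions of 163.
142798995930

p(n) counts ways to write n as a sum of positive integers (order ignored).
Euler's pentagonal recurrence: p(k) = p(k-1) + p(k-2) - p(k-5) - p(k-7) + p(k-12) + p(k-15) - ... (offsets j(3j∓1)/2, signs ++--, p(0)=1, p(<0)=0).
DP table for k = 0..162: p(0)=1, p(1)=1, p(2)=2, p(3)=3, p(4)=5, p(5)=7, p(6)=11, p(7)=15, p(8)=22, p(9)=30, p(10)=42, p(11)=56, p(12)=77, p(13)=101, p(14)=135, p(15)=176, p(16)=231, p(17)=297, p(18)=385, p(19)=490, p(20)=627, p(21)=792, p(22)=1002, p(23)=1255, p(24)=1575, p(25)=1958, p(26)=2436, p(27)=3010, p(28)=3718, p(29)=4565, p(30)=5604, p(31)=6842, p(32)=8349, p(33)=10143, p(34)=12310, p(35)=14883, p(36)=17977, p(37)=21637, p(38)=26015, p(39)=31185, p(40)=37338, p(41)=44583, p(42)=53174, p(43)=63261, p(44)=75175, p(45)=89134, p(46)=105558, p(47)=124754, p(48)=147273, p(49)=173525, p(50)=204226, p(51)=239943, p(52)=281589, p(53)=329931, p(54)=386155, p(55)=451276, p(56)=526823, p(57)=614154, p(58)=715220, p(59)=831820, p(60)=966467, p(61)=1121505, p(62)=1300156, p(63)=1505499, p(64)=1741630, p(65)=2012558, p(66)=2323520, p(67)=2679689, p(68)=3087735, p(69)=3554345, p(70)=4087968, p(71)=4697205, p(72)=5392783, p(73)=6185689, p(74)=7089500, p(75)=8118264, p(76)=9289091, p(77)=10619863, p(78)=12132164, p(79)=13848650, p(80)=15796476, p(81)=18004327, p(82)=20506255, p(83)=23338469, p(84)=26543660, p(85)=30167357, p(86)=34262962, p(87)=38887673, p(88)=44108109, p(89)=49995925, p(90)=56634173, p(91)=64112359, p(92)=72533807, p(93)=82010177, p(94)=92669720, p(95)=104651419, p(96)=118114304, p(97)=133230930, p(98)=150198136, p(99)=169229875, p(100)=190569292, p(101)=214481126, p(102)=241265379, p(103)=271248950, p(104)=304801365, p(105)=342325709, p(106)=384276336, p(107)=431149389, p(108)=483502844, p(109)=541946240, p(110)=607163746, p(111)=679903203, p(112)=761002156, p(113)=851376628, p(114)=952050665, p(115)=1064144451, p(116)=1188908248, p(117)=1327710076, p(118)=1482074143, p(119)=1653668665, p(120)=1844349560, p(121)=2056148051, p(122)=2291320912, p(123)=2552338241, p(124)=2841940500, p(125)=3163127352, p(126)=3519222692, p(127)=3913864295, p(128)=4351078600, p(129)=4835271870, p(130)=5371315400, p(131)=5964539504, p(132)=6620830889, p(133)=7346629512, p(134)=8149040695, p(135)=9035836076, p(136)=10015581680, p(137)=11097645016, p(138)=12292341831, p(139)=13610949895, p(140)=15065878135, p(141)=16670689208, p(142)=18440293320, p(143)=20390982757, p(144)=22540654445, p(145)=24908858009, p(146)=27517052599, p(147)=30388671978, p(148)=33549419497, p(149)=37027355200, p(150)=40853235313, p(151)=45060624582, p(152)=49686288421, p(153)=54770336324, p(154)=60356673280, p(155)=66493182097, p(156)=73232243759, p(157)=80630964769, p(158)=88751778802, p(159)=97662728555, p(160)=107438159466, p(161)=118159068427, p(162)=129913904637.
Final step: p(163) = p(162) + p(161) - p(158) - p(156) + p(151) + p(148) - p(141) - p(137) + p(128) + p(123) - p(112) - p(106) + p(93) + p(86) - p(71) - p(63) + p(46) + p(37) - p(18) - p(8)
= 129913904637 + 118159068427 - 88751778802 - 73232243759 + 45060624582 + 33549419497 - 16670689208 - 11097645016 + 4351078600 + 2552338241 - 761002156 - 384276336 + 82010177 + 34262962 - 4697205 - 1505499 + 105558 + 21637 - 385 - 22
= 142798995930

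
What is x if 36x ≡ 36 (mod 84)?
x ≡ 1 (mod 7)

gcd(36, 84) = 12, which divides 36, so solutions exist.
Divide through by 12: 3x ≡ 3 (mod 7).
Find 3^(-1) mod 7 by the extended Euclidean algorithm:
7 = 2 × 3 + 1  ⟹  1 = (1)·7 + (-2)·3
So (-2)·3 ≡ 1 (mod 7), i.e. 3^(-1) ≡ -2 ≡ 5 (mod 7).
x ≡ 5 × 3 = 15 ≡ 1 (mod 7).
Check: 36 × 1 = 36 ≡ 36 (mod 84).
x ≡ 1 (mod 7), giving 12 solutions mod 84.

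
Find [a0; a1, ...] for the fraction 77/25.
[3; 12, 2]

Euclidean algorithm steps:
77 = 3 × 25 + 2
25 = 12 × 2 + 1
2 = 2 × 1 + 0
Continued fraction: [3; 12, 2]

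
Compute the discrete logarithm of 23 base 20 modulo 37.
15

Baby-step giant-step with step n = ⌈√37⌉ = 7.
Baby steps 20^j mod 37 (j:value) for j=0..6: 0:1, 1:20, 2:30, 3:8, 4:12, 5:18, 6:27.
Giant-step multiplier: 20^(-7) ≡ 20^(36-7) = 20^29 ≡ 32 (mod 37).
Giant steps γ_i = 23·32^i mod 37: γ_0=23, γ_1=33, γ_2=20 (in table at j=1).
x = i·n + j = 2·7 + 1 = 15.
Check: 20^15 ≡ 23 (mod 37).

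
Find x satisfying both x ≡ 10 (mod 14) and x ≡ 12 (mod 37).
234

Using Chinese Remainder Theorem:
M = 14 × 37 = 518
M1 = 37, M2 = 14
y1 = 37^(-1) mod 14 = 11
y2 = 14^(-1) mod 37 = 8
x = (10×37×11 + 12×14×8) mod 518 = 234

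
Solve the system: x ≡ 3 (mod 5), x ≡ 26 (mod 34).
128

Using Chinese Remainder Theorem:
M = 5 × 34 = 170
M1 = 34, M2 = 5
y1 = 34^(-1) mod 5 = 4
y2 = 5^(-1) mod 34 = 7
x = (3×34×4 + 26×5×7) mod 170 = 128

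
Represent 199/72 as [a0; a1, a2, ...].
[2; 1, 3, 4, 4]

Euclidean algorithm steps:
199 = 2 × 72 + 55
72 = 1 × 55 + 17
55 = 3 × 17 + 4
17 = 4 × 4 + 1
4 = 4 × 1 + 0
Continued fraction: [2; 1, 3, 4, 4]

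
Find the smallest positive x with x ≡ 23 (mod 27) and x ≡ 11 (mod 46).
563

Using Chinese Remainder Theorem:
M = 27 × 46 = 1242
M1 = 46, M2 = 27
y1 = 46^(-1) mod 27 = 10
y2 = 27^(-1) mod 46 = 29
x = (23×46×10 + 11×27×29) mod 1242 = 563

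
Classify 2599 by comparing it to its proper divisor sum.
deficient

Proper divisors of 2599: sum = 1 + 23 + 113 = 137
Since 137 < 2599, 2599 is deficient.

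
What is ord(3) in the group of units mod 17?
16

17 is prime, so ord(3) divides φ(17) = 16.
Divisors of 16: 1, 2, 4, 8, 16.
Repeated squaring: 3^1 ≡ 3, 3^2 ≡ 9, 3^4 ≡ 13, 3^8 ≡ 16, 3^16 ≡ 1 (mod 17).
Test 3^d mod 17 for each divisor d in increasing order:
3^1 ≡ 3
3^2 ≡ 9
3^4 ≡ 13
3^8 ≡ 16
3^16 ≡ 1  ← first divisor giving 1
The order is 16.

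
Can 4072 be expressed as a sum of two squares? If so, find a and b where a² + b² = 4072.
34² + 54² (a=34, b=54)

Factorization: 4072 = 2^3 × 509
By Fermat: n is sum of two squares iff every prime p ≡ 3 (mod 4) appears to even power.
All primes ≡ 3 (mod 4) appear to even power.
Search a = 0, 1, 2, … for 4072 - a² a perfect square: first hit at a = 34: 4072 - 1156 = 2916 = 54².
4072 = 34² + 54² = 1156 + 2916 ✓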